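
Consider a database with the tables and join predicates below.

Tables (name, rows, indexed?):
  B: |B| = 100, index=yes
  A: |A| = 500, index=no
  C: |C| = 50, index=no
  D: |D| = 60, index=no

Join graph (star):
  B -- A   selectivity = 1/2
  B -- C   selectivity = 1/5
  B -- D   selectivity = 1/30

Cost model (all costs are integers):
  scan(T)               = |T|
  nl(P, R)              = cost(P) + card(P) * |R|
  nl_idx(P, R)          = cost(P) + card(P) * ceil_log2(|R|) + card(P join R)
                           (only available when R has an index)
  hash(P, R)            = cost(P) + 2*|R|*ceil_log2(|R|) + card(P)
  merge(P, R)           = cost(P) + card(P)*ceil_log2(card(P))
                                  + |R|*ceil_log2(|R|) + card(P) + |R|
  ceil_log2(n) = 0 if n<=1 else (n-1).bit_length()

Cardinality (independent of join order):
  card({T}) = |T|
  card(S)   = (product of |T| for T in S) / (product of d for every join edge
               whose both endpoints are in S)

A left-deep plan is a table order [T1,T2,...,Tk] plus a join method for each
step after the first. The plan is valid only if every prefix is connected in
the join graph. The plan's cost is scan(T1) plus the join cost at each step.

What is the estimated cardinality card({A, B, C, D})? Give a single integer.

Tables in S: A(500), B(100), C(50), D(60)
Edges inside S: B-A(d=2), B-C(d=5), B-D(d=30)
numerator = 500 * 100 * 50 * 60 = 150000000
denominator = 2 * 5 * 30 = 300
card(S) = 150000000 / 300 = 500000

500000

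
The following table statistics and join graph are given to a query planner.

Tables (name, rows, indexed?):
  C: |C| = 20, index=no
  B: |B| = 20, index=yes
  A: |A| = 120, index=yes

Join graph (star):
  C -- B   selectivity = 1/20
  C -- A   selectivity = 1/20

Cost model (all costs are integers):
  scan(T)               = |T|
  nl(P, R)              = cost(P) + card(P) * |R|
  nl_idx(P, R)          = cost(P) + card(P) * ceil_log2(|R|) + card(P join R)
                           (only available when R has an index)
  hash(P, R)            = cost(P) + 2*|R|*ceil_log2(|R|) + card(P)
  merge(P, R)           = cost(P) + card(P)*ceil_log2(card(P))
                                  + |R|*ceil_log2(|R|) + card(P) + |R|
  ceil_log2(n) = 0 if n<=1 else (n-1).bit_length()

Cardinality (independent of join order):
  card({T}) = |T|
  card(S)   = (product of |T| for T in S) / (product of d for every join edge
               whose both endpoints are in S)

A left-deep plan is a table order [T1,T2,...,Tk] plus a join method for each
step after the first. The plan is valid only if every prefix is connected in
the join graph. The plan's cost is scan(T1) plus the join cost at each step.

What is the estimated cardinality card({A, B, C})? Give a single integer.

Tables in S: A(120), B(20), C(20)
Edges inside S: C-B(d=20), C-A(d=20)
numerator = 120 * 20 * 20 = 48000
denominator = 20 * 20 = 400
card(S) = 48000 / 400 = 120

120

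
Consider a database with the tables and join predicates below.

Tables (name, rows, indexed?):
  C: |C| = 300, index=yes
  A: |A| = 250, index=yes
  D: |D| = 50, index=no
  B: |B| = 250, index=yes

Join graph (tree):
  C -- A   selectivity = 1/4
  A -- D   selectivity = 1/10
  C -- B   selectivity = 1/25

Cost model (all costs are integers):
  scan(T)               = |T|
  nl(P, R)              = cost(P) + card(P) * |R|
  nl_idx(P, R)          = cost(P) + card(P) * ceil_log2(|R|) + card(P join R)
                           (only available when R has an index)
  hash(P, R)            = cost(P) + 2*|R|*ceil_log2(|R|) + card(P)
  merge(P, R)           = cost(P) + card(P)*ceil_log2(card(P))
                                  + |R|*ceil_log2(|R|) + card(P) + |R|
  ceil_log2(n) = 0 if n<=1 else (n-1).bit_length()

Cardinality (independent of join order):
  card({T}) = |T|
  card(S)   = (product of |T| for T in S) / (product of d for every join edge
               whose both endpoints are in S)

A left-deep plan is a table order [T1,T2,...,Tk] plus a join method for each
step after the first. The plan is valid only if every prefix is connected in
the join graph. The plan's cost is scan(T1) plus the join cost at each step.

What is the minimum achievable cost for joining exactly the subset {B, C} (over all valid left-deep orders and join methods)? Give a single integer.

Selinger DP over subsets of {B,C}:
  {C}: scan cost=300, card=300
  {B}: scan cost=250, card=250
  {BC}: card=3000; try (B,hash)→4600, (C,merge)→5500, (C,nl_idx)→5500, (B,merge)→5550, (B,nl_idx)→5700, (C,hash)→5900 …(+2); best=4600 via (B,hash)

4600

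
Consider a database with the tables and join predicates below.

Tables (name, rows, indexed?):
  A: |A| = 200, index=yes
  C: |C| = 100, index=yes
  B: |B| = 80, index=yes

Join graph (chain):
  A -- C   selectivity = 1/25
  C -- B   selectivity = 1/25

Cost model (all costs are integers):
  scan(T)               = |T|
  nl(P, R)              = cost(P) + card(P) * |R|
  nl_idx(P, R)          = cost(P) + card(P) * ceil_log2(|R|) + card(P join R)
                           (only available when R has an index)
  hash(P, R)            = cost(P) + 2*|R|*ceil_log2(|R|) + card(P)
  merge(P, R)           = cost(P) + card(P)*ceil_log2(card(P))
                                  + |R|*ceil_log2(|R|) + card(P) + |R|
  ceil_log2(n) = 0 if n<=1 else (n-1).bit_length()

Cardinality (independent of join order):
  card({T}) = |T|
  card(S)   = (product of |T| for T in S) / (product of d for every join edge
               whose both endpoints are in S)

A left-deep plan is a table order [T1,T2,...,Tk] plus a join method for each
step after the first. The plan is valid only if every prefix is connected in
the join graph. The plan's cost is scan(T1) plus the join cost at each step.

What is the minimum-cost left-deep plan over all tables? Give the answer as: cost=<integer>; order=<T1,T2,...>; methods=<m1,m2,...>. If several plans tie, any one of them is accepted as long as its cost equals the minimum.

Selinger DP (subsets sized 1..n):
  {A}: scan cost=200, card=200
  {C}: scan cost=100, card=100
  {B}: scan cost=80, card=80
  {AC}: card=800; try (A,nl_idx)→1700, (C,hash)→1800, (C,nl_idx)→2400, (A,merge)→2700, (C,merge)→2800, (A,hash)→3400 …(+2); best=1700 via (A,nl_idx)
  {BC}: card=320; try (C,nl_idx)→960, (B,nl_idx)→1120, (B,hash)→1320, (C,merge)→1520, (B,merge)→1540, (C,hash)→1560 …(+2); best=960 via (C,nl_idx)
  {ABC}: card=2560; try (B,hash)→3620, (A,hash)→4480, (A,merge)→5960, (A,nl_idx)→6080, (B,nl_idx)→9860, (B,merge)→11140 …(+2); best=3620 via (B,hash)

cost=3620; order=C,A,B; methods=nl_idx,hash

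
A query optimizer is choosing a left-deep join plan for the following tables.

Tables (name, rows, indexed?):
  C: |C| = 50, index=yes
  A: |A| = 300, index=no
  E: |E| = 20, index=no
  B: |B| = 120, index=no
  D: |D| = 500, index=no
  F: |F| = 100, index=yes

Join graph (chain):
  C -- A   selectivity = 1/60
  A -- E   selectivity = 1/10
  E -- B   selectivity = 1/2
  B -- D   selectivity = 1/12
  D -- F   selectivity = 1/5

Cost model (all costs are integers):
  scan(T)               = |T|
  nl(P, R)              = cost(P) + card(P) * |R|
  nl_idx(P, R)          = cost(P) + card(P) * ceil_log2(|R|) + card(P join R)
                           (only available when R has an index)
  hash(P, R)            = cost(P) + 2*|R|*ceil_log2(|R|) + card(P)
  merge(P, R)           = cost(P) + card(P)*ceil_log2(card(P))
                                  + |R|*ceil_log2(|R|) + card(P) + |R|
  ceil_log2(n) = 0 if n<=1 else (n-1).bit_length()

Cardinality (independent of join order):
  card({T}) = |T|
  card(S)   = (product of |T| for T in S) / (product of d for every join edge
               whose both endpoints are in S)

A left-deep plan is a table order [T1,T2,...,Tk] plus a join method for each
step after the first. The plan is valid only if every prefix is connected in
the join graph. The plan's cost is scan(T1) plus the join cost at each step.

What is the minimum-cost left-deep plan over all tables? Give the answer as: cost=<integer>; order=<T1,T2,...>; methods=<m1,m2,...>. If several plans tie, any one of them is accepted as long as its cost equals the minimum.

cost=1294230; order=A,C,E,B,D,F; methods=hash,hash,hash,hash,hash

Selinger DP (subsets sized 1..n):
  {C}: scan cost=50, card=50
  {A}: scan cost=300, card=300
  {E}: scan cost=20, card=20
  {B}: scan cost=120, card=120
  {D}: scan cost=500, card=500
  {F}: scan cost=100, card=100
  {AC}: card=250; try (C,hash)→1200, (C,nl_idx)→2350, (A,merge)→3400, (C,merge)→3650, (A,hash)→5500, (A,nl)→15050 …(+1); best=1200 via (C,hash)
  {AE}: card=600; try (E,hash)→800, (A,merge)→3140, (E,merge)→3420, (A,hash)→5440, (A,nl)→6020, (E,nl)→6300; best=800 via (E,hash)
  {BE}: card=1200; try (E,hash)→440, (B,merge)→1100, (E,merge)→1200, (B,hash)→1720, (B,nl)→2420, (E,nl)→2520; best=440 via (E,hash)
  {BD}: card=5000; try (B,hash)→2680, (D,merge)→6080, (B,merge)→6460, (D,hash)→9240, (D,nl)→60120, (B,nl)→60500; best=2680 via (B,hash)
  {DF}: card=10000; try (F,hash)→2400, (D,merge)→5900, (F,merge)→6300, (D,hash)→9200, (F,nl_idx)→14000, (D,nl)→50100 …(+1); best=2400 via (F,hash)
  {ACE}: card=500; try (E,hash)→1650, (C,hash)→2000, (E,merge)→3570, (C,nl_idx)→4900, (E,nl)→6200, (C,merge)→7750 …(+1); best=1650 via (E,hash)
  {ABE}: card=36000; try (B,hash)→3080, (A,hash)→7040, (B,merge)→8360, (A,merge)→17840, (B,nl)→72800, (A,nl)→360440; best=3080 via (B,hash)
  {BDE}: card=50000; try (E,hash)→7880, (D,hash)→10640, (D,merge)→19840, (E,merge)→72800, (E,nl)→102680, (D,nl)→600440; best=7880 via (E,hash)
  {BDF}: card=100000; try (F,hash)→9080, (B,hash)→14080, (F,merge)→73480, (F,nl_idx)→137680, (B,merge)→153360, (F,nl)→502680 …(+1); best=9080 via (F,hash)
  {ABCE}: card=30000; try (B,hash)→3830, (B,merge)→7610, (C,hash)→39680, (B,nl)→61650, (C,nl_idx)→249080, (C,merge)→615430 …(+1); best=3830 via (B,hash)
  {ABDE}: card=1500000; try (D,hash)→48080, (A,hash)→63280, (D,merge)→620080, (A,merge)→860880, (A,nl)→15007880, (D,nl)→18003080; best=48080 via (D,hash)
  {BDEF}: card=1000000; try (F,hash)→59280, (E,hash)→109280, (F,merge)→858680, (F,nl_idx)→1357880, (E,merge)→1809200, (E,nl)→2009080 …(+1); best=59280 via (F,hash)
  {ABCDE}: card=1250000; try (D,hash)→42830, (D,merge)→488830, (C,hash)→1548680, (C,nl_idx)→10298080, (D,nl)→15003830, (C,merge)→33048430 …(+1); best=42830 via (D,hash)
  {ABDEF}: card=30000000; try (A,hash)→1064680, (F,hash)→1549480, (A,merge)→21062280, (F,merge)→33048880, (F,nl_idx)→40548080, (F,nl)→150048080 …(+1); best=1064680 via (A,hash)
  {ABCDEF}: card=25000000; try (F,hash)→1294230, (F,merge)→27543630, (C,hash)→31065280, (F,nl_idx)→33792830, (F,nl)→125042830, (C,nl_idx)→206064680 …(+2); best=1294230 via (F,hash)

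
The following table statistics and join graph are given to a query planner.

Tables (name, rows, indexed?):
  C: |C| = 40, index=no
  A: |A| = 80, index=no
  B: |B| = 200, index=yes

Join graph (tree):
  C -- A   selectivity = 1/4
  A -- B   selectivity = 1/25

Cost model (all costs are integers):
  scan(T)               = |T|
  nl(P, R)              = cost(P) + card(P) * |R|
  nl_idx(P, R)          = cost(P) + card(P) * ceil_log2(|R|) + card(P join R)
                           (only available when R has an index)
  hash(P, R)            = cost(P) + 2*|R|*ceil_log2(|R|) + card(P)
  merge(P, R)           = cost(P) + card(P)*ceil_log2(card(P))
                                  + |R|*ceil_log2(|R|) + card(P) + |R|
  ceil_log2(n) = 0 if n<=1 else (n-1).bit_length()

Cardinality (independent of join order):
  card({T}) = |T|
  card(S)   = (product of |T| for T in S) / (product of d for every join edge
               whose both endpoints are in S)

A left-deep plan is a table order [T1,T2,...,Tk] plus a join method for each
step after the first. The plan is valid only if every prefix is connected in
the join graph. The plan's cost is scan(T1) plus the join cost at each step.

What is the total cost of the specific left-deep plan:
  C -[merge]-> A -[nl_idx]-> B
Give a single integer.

step 1: scan C: cost=40, card=40
step 2: join A via merge
    card(P join A) = 40*80/(4) = 800
    cost = 40 + 40*6 + 80*7 + 40 + 80 = 960
step 3: join B via nl_idx
    card(P join B) = 800*200/(25) = 6400
    cost = 960 + 800*8 + 6400 = 13760

13760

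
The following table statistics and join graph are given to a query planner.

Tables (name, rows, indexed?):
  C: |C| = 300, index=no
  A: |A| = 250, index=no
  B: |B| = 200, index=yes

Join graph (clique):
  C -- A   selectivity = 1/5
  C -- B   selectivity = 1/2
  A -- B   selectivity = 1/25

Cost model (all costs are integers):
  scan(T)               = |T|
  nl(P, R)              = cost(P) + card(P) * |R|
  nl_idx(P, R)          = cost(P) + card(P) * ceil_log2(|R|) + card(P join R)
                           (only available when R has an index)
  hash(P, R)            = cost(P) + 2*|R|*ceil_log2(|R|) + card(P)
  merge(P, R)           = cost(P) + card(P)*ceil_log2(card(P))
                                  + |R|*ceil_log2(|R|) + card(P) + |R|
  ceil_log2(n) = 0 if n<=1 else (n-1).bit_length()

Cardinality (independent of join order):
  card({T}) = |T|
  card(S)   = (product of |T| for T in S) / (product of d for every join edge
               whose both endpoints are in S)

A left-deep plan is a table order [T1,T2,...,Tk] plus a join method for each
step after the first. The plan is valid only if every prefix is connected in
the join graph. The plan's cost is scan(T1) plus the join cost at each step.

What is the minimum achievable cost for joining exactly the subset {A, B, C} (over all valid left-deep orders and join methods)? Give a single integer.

11100

Selinger DP over subsets of {A,B,C}:
  {C}: scan cost=300, card=300
  {A}: scan cost=250, card=250
  {B}: scan cost=200, card=200
  {AC}: card=15000; try (A,hash)→4600, (C,merge)→5500, (A,merge)→5550, (C,hash)→5900, (C,nl)→75250, (A,nl)→75300; best=4600 via (A,hash)
  {BC}: card=30000; try (B,hash)→3800, (C,merge)→5000, (B,merge)→5100, (C,hash)→5800, (B,nl_idx)→32700, (C,nl)→60200 …(+1); best=3800 via (B,hash)
  {AB}: card=2000; try (B,hash)→3700, (B,nl_idx)→4250, (A,merge)→4250, (B,merge)→4300, (A,hash)→4400, (A,nl)→50200 …(+1); best=3700 via (B,hash)
  {ABC}: card=60000; try (C,hash)→11100, (B,hash)→22800, (C,merge)→30700, (A,hash)→37800, (B,nl_idx)→184600, (B,merge)→231400 …(+4); best=11100 via (C,hash)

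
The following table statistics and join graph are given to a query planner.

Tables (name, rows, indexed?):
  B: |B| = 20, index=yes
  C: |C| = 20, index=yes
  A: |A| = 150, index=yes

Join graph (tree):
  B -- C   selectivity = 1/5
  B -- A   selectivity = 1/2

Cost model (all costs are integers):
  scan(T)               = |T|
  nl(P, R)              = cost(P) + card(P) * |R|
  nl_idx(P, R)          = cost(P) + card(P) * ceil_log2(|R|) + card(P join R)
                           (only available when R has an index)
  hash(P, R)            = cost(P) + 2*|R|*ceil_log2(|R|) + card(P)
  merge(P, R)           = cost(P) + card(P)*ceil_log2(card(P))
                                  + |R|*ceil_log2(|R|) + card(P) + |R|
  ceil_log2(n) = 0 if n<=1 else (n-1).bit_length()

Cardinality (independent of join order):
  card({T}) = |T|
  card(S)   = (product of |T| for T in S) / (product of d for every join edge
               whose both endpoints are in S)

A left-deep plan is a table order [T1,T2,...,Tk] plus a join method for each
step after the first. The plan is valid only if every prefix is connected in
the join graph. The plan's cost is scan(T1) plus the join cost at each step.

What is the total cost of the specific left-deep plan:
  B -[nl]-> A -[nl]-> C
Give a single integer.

step 1: scan B: cost=20, card=20
step 2: join A via nl
    card(P join A) = 20*150/(2) = 1500
    cost = 20 + 20*150 = 3020
step 3: join C via nl
    card(P join C) = 1500*20/(5) = 6000
    cost = 3020 + 1500*20 = 33020

33020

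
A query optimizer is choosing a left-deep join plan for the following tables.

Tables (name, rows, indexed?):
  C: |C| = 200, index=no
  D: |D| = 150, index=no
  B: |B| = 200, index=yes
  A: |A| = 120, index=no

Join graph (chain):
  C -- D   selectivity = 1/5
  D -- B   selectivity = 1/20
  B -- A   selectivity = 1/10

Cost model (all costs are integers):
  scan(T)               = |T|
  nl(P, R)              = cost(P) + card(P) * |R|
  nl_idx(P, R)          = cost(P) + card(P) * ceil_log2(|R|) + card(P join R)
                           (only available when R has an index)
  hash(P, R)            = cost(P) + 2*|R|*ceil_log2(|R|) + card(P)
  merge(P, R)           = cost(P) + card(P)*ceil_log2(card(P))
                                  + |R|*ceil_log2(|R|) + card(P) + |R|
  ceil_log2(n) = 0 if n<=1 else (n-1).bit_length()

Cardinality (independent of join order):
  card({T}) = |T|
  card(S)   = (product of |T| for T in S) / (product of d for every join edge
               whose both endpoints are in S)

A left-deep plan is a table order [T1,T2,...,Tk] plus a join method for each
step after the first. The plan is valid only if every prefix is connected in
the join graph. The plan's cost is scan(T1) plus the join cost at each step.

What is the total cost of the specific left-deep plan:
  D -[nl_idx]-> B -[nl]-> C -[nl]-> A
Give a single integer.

step 1: scan D: cost=150, card=150
step 2: join B via nl_idx
    card(P join B) = 150*200/(20) = 1500
    cost = 150 + 150*8 + 1500 = 2850
step 3: join C via nl
    card(P join C) = 1500*200/(5) = 60000
    cost = 2850 + 1500*200 = 302850
step 4: join A via nl
    card(P join A) = 60000*120/(10) = 720000
    cost = 302850 + 60000*120 = 7502850

7502850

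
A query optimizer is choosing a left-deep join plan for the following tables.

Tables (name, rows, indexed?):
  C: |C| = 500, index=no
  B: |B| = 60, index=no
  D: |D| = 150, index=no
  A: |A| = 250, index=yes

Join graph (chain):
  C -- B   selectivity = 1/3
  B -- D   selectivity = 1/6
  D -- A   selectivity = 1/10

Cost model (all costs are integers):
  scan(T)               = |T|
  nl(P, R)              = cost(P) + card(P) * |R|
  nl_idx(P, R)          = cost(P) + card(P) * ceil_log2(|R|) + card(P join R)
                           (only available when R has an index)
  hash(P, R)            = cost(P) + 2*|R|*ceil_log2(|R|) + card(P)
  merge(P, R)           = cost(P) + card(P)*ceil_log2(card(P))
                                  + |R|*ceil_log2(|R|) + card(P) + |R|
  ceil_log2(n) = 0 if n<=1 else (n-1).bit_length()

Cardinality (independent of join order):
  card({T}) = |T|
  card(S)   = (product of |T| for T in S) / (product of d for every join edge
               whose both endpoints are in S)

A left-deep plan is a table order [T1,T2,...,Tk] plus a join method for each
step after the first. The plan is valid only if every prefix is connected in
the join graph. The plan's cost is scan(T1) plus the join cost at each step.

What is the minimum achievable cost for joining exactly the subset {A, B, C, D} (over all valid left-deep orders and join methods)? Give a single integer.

Selinger DP over subsets of {A,B,C,D}:
  {C}: scan cost=500, card=500
  {B}: scan cost=60, card=60
  {D}: scan cost=150, card=150
  {A}: scan cost=250, card=250
  {BC}: card=10000; try (B,hash)→1720, (C,merge)→5480, (B,merge)→5920, (C,hash)→9120, (C,nl)→30060, (B,nl)→30500; best=1720 via (B,hash)
  {BD}: card=1500; try (B,hash)→1020, (D,merge)→1830, (B,merge)→1920, (D,hash)→2520, (D,nl)→9060, (B,nl)→9150; best=1020 via (B,hash)
  {AD}: card=3750; try (D,hash)→2900, (A,merge)→3750, (D,merge)→3850, (A,hash)→4300, (A,nl_idx)→5100, (A,nl)→37650 …(+1); best=2900 via (D,hash)
  {BCD}: card=250000; try (C,hash)→11520, (D,hash)→14120, (C,merge)→24020, (D,merge)→153070, (C,nl)→751020, (D,nl)→1501720; best=11520 via (C,hash)
  {ABD}: card=37500; try (A,hash)→6520, (B,hash)→7370, (A,merge)→21270, (A,nl_idx)→50520, (B,merge)→52070, (B,nl)→227900 …(+1); best=6520 via (A,hash)
  {ABCD}: card=6250000; try (C,hash)→53020, (A,hash)→265520, (C,merge)→649020, (A,merge)→4763770, (A,nl_idx)→8261520, (C,nl)→18756520 …(+1); best=53020 via (C,hash)

53020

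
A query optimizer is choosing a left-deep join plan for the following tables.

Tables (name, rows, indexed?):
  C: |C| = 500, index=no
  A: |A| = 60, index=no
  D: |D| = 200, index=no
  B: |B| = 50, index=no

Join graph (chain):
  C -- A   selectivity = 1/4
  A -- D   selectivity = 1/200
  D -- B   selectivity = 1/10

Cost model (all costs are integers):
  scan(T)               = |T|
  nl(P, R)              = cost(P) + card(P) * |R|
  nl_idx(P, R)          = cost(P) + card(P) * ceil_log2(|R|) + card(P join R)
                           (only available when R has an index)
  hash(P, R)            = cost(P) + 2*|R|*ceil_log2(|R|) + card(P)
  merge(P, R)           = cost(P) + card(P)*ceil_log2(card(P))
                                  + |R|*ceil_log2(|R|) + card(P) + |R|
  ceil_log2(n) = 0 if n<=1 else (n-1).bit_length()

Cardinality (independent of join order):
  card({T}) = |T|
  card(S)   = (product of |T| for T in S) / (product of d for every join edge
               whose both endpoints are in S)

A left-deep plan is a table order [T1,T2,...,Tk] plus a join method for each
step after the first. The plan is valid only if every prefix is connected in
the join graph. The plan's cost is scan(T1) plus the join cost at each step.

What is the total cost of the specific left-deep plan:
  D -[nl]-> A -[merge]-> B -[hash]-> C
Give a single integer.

step 1: scan D: cost=200, card=200
step 2: join A via nl
    card(P join A) = 200*60/(200) = 60
    cost = 200 + 200*60 = 12200
step 3: join B via merge
    card(P join B) = 60*50/(10) = 300
    cost = 12200 + 60*6 + 50*6 + 60 + 50 = 12970
step 4: join C via hash
    card(P join C) = 300*500/(4) = 37500
    cost = 12970 + 2*500*9 + 300 = 22270

22270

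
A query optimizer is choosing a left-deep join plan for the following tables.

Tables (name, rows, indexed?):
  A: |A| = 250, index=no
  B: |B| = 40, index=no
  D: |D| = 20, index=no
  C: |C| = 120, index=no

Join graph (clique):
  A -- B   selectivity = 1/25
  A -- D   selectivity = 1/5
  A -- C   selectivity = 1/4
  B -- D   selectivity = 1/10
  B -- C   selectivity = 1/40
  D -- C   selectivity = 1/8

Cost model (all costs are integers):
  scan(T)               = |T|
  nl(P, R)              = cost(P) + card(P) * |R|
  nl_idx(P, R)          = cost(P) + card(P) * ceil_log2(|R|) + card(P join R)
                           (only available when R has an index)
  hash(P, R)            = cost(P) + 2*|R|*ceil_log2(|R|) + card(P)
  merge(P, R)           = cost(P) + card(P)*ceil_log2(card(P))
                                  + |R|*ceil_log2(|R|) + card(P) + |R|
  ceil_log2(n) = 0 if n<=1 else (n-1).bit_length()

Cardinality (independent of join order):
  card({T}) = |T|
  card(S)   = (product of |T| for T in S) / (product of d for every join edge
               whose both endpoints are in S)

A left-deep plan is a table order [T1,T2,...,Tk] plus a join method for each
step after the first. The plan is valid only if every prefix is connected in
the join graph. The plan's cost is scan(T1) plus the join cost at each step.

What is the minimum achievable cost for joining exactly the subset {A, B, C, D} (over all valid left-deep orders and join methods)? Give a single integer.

Selinger DP over subsets of {A,B,C,D}:
  {A}: scan cost=250, card=250
  {B}: scan cost=40, card=40
  {D}: scan cost=20, card=20
  {C}: scan cost=120, card=120
  {AB}: card=400; try (B,hash)→980, (A,merge)→2570, (B,merge)→2780, (A,hash)→4080, (A,nl)→10040, (B,nl)→10250; best=980 via (B,hash)
  {AD}: card=1000; try (D,hash)→700, (A,merge)→2390, (D,merge)→2620, (A,hash)→4040, (A,nl)→5020, (D,nl)→5250; best=700 via (D,hash)
  {AC}: card=7500; try (C,hash)→2180, (A,merge)→3330, (C,merge)→3460, (A,hash)→4240, (A,nl)→30120, (C,nl)→30250; best=2180 via (C,hash)
  {BD}: card=80; try (D,hash)→280, (B,merge)→420, (D,merge)→440, (B,hash)→520, (B,nl)→820, (D,nl)→840; best=280 via (D,hash)
  {BC}: card=120; try (B,hash)→720, (C,merge)→1280, (B,merge)→1360, (C,hash)→1760, (C,nl)→4840, (B,nl)→4920; best=720 via (B,hash)
  {CD}: card=300; try (D,hash)→440, (C,merge)→1100, (D,merge)→1200, (C,hash)→1720, (C,nl)→2420, (D,nl)→2520; best=440 via (D,hash)
  {ABD}: card=160; try (D,hash)→1580, (B,hash)→2180, (A,merge)→3170, (A,hash)→4360, (D,merge)→5100, (D,nl)→8980 …(+3); best=1580 via (D,hash)
  {ABC}: card=300; try (C,hash)→3060, (A,merge)→3930, (A,hash)→4840, (C,merge)→5940, (B,hash)→10160, (A,nl)→30720 …(+3); best=3060 via (C,hash)
  {ACD}: card=3750; try (C,hash)→3380, (A,hash)→4740, (A,merge)→5690, (D,hash)→9880, (C,merge)→12660, (A,nl)→75440 …(+3); best=3380 via (C,hash)
  {BCD}: card=30; try (D,hash)→1040, (B,hash)→1220, (D,merge)→1800, (C,merge)→1880, (C,hash)→2040, (D,nl)→3120 …(+3); best=1040 via (D,hash)
  {ABCD}: card=15; try (C,hash)→3420, (A,merge)→3470, (D,hash)→3560, (C,merge)→3980, (A,hash)→5070, (D,merge)→6180 …(+6); best=3420 via (C,hash)

3420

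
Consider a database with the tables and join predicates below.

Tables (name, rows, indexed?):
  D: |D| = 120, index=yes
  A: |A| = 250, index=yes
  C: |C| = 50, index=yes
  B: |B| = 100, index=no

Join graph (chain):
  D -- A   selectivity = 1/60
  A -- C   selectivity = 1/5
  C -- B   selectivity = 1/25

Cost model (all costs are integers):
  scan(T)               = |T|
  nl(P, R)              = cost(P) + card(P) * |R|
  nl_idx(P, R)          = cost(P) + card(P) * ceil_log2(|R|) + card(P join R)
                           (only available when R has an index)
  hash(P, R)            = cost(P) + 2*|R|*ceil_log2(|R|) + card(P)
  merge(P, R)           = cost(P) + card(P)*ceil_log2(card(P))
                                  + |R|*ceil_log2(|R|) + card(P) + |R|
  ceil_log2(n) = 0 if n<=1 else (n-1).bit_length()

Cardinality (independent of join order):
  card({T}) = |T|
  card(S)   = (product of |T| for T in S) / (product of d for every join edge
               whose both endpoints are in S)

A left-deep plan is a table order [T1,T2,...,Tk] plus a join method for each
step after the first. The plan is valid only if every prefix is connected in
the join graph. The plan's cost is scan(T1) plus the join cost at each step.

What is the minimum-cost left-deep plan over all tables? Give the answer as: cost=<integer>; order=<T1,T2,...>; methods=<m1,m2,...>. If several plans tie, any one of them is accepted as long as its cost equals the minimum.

Selinger DP (subsets sized 1..n):
  {D}: scan cost=120, card=120
  {A}: scan cost=250, card=250
  {C}: scan cost=50, card=50
  {B}: scan cost=100, card=100
  {AD}: card=500; try (A,nl_idx)→1580, (D,hash)→2180, (D,nl_idx)→2500, (A,merge)→3330, (D,merge)→3460, (A,hash)→4240 …(+2); best=1580 via (A,nl_idx)
  {AC}: card=2500; try (C,hash)→1100, (A,merge)→2650, (C,merge)→2850, (A,nl_idx)→2950, (A,hash)→4100, (C,nl_idx)→4250 …(+2); best=1100 via (C,hash)
  {BC}: card=200; try (C,hash)→800, (C,nl_idx)→900, (B,merge)→1200, (C,merge)→1250, (B,hash)→1500, (B,nl)→5050 …(+1); best=800 via (C,hash)
  {ACD}: card=5000; try (C,hash)→2680, (D,hash)→5280, (C,merge)→6930, (C,nl_idx)→9580, (D,nl_idx)→23600, (C,nl)→26580 …(+2); best=2680 via (C,hash)
  {ABC}: card=10000; try (A,merge)→4850, (B,hash)→5000, (A,hash)→5000, (A,nl_idx)→12400, (B,merge)→34400, (A,nl)→50800 …(+1); best=4850 via (A,merge)
  {ABCD}: card=20000; try (B,hash)→9080, (D,hash)→16530, (B,merge)→73480, (D,nl_idx)→94850, (D,merge)→155810, (B,nl)→502680 …(+1); best=9080 via (B,hash)

cost=9080; order=D,A,C,B; methods=nl_idx,hash,hash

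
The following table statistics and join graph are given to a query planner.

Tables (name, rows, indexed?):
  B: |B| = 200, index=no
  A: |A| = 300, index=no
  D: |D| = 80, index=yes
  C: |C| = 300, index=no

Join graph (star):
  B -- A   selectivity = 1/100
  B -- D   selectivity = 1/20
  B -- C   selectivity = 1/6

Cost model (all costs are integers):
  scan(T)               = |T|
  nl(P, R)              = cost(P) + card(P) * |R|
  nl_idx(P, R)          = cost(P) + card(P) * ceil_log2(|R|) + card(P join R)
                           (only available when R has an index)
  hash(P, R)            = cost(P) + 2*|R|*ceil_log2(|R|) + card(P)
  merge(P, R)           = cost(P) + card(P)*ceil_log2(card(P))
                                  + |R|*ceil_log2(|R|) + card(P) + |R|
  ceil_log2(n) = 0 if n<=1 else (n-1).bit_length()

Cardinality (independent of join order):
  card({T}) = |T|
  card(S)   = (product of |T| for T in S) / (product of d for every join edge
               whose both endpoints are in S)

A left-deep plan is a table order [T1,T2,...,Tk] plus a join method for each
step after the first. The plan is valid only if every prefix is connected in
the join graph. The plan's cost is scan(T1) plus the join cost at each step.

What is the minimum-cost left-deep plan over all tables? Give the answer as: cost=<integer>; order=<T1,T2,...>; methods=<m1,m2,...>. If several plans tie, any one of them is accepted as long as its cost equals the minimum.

cost=13320; order=A,B,D,C; methods=hash,hash,hash

Selinger DP (subsets sized 1..n):
  {B}: scan cost=200, card=200
  {A}: scan cost=300, card=300
  {D}: scan cost=80, card=80
  {C}: scan cost=300, card=300
  {AB}: card=600; try (B,hash)→3800, (A,merge)→5000, (B,merge)→5100, (A,hash)→5800, (A,nl)→60200, (B,nl)→60300; best=3800 via (B,hash)
  {BD}: card=800; try (D,hash)→1520, (D,nl_idx)→2400, (B,merge)→2520, (D,merge)→2640, (B,hash)→3360, (B,nl)→16080 …(+1); best=1520 via (D,hash)
  {BC}: card=10000; try (B,hash)→3800, (C,merge)→5000, (B,merge)→5100, (C,hash)→5800, (C,nl)→60200, (B,nl)→60300; best=3800 via (B,hash)
  {ABD}: card=2400; try (D,hash)→5520, (A,hash)→7720, (D,nl_idx)→10400, (D,merge)→11040, (A,merge)→13320, (D,nl)→51800 …(+1); best=5520 via (D,hash)
  {ABC}: card=30000; try (C,hash)→9800, (C,merge)→13400, (A,hash)→19200, (A,merge)→156800, (C,nl)→183800, (A,nl)→3003800; best=9800 via (C,hash)
  {BCD}: card=40000; try (C,hash)→7720, (C,merge)→13320, (D,hash)→14920, (D,nl_idx)→113800, (D,merge)→154440, (C,nl)→241520 …(+1); best=7720 via (C,hash)
  {ABCD}: card=120000; try (C,hash)→13320, (C,merge)→39720, (D,hash)→40920, (A,hash)→53120, (D,nl_idx)→339800, (D,merge)→490440 …(+4); best=13320 via (C,hash)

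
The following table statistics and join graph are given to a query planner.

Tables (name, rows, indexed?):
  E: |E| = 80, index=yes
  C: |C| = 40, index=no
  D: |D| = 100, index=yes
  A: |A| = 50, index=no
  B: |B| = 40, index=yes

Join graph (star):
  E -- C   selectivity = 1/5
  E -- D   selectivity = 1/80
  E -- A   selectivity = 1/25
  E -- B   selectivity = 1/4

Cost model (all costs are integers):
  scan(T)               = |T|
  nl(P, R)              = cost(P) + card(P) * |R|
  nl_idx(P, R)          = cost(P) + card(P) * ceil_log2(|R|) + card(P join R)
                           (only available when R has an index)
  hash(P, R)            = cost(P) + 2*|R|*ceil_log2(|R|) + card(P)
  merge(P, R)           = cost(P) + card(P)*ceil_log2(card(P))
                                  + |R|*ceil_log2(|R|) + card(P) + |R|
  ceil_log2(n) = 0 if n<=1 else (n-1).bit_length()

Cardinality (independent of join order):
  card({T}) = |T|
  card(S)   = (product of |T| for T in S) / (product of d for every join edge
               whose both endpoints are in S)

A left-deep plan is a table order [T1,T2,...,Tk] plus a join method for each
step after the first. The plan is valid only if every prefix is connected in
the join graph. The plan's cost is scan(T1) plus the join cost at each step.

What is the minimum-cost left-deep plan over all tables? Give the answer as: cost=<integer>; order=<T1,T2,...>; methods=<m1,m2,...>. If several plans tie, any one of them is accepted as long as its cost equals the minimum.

Selinger DP (subsets sized 1..n):
  {E}: scan cost=80, card=80
  {C}: scan cost=40, card=40
  {D}: scan cost=100, card=100
  {A}: scan cost=50, card=50
  {B}: scan cost=40, card=40
  {CE}: card=640; try (C,hash)→640, (E,merge)→960, (E,nl_idx)→960, (C,merge)→1000, (E,hash)→1200, (E,nl)→3240 …(+1); best=640 via (C,hash)
  {DE}: card=100; try (D,nl_idx)→740, (E,nl_idx)→900, (E,hash)→1320, (D,merge)→1520, (E,merge)→1540, (D,hash)→1560 …(+2); best=740 via (D,nl_idx)
  {AE}: card=160; try (E,nl_idx)→560, (A,hash)→760, (E,merge)→1040, (A,merge)→1070, (E,hash)→1220, (E,nl)→4050 …(+1); best=560 via (E,nl_idx)
  {BE}: card=800; try (B,hash)→640, (E,merge)→960, (B,merge)→1000, (E,nl_idx)→1120, (E,hash)→1200, (B,nl_idx)→1360 …(+2); best=640 via (B,hash)
  {CDE}: card=800; try (C,hash)→1320, (C,merge)→1820, (D,hash)→2680, (C,nl)→4740, (D,nl_idx)→5920, (D,merge)→8480 …(+1); best=1320 via (C,hash)
  {ACE}: card=1280; try (C,hash)→1200, (A,hash)→1880, (C,merge)→2280, (C,nl)→6960, (A,merge)→8030, (A,nl)→32640; best=1200 via (C,hash)
  {BCE}: card=6400; try (B,hash)→1760, (C,hash)→1920, (B,merge)→7960, (C,merge)→9720, (B,nl_idx)→10880, (B,nl)→26240 …(+1); best=1760 via (B,hash)
  {ADE}: card=200; try (A,hash)→1440, (D,nl_idx)→1880, (A,merge)→1890, (D,hash)→2120, (D,merge)→2800, (A,nl)→5740 …(+1); best=1440 via (A,hash)
  {BDE}: card=1000; try (B,hash)→1320, (B,merge)→1820, (B,nl_idx)→2340, (D,hash)→2840, (B,nl)→4740, (D,nl_idx)→7240 …(+2); best=1320 via (B,hash)
  {ABE}: card=1600; try (B,hash)→1200, (A,hash)→2040, (B,merge)→2280, (B,nl_idx)→3120, (B,nl)→6960, (A,merge)→9790 …(+1); best=1200 via (B,hash)
  {ACDE}: card=1600; try (C,hash)→2120, (A,hash)→2720, (C,merge)→3520, (D,hash)→3880, (C,nl)→9440, (A,merge)→10470 …(+4); best=2120 via (C,hash)
  {BCDE}: card=8000; try (B,hash)→2600, (C,hash)→2800, (D,hash)→9560, (B,merge)→10400, (C,merge)→12600, (B,nl_idx)→14120 …(+5); best=2600 via (B,hash)
  {ABCE}: card=12800; try (B,hash)→2960, (C,hash)→3280, (A,hash)→8760, (B,merge)→16840, (C,merge)→20680, (B,nl_idx)→21680 …(+4); best=2960 via (B,hash)
  {ABDE}: card=2000; try (B,hash)→2120, (A,hash)→2920, (B,merge)→3520, (D,hash)→4200, (B,nl_idx)→4640, (B,nl)→9440 …(+5); best=2120 via (B,hash)
  {ABCDE}: card=16000; try (B,hash)→4200, (C,hash)→4600, (A,hash)→11200, (D,hash)→17160, (B,merge)→21600, (C,merge)→26400 …(+8); best=4200 via (B,hash)

cost=4200; order=E,D,A,C,B; methods=nl_idx,hash,hash,hash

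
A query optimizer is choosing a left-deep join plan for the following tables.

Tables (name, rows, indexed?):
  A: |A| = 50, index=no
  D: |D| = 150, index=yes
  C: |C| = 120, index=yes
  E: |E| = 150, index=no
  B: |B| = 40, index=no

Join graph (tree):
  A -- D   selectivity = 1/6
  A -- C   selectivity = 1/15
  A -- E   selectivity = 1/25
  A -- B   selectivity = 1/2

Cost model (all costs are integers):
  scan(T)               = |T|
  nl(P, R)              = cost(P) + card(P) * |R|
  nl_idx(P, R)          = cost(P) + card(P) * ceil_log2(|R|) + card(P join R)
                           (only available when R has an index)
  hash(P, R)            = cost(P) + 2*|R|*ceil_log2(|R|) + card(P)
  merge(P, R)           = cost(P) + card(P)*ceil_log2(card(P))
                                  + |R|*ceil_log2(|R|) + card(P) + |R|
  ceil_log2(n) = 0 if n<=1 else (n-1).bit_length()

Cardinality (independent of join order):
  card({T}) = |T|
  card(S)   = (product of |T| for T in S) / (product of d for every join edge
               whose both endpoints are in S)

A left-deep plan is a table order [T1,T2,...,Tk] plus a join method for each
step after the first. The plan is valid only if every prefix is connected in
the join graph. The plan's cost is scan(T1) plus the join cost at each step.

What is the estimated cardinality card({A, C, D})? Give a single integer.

10000

Tables in S: A(50), C(120), D(150)
Edges inside S: A-D(d=6), A-C(d=15)
numerator = 50 * 120 * 150 = 900000
denominator = 6 * 15 = 90
card(S) = 900000 / 90 = 10000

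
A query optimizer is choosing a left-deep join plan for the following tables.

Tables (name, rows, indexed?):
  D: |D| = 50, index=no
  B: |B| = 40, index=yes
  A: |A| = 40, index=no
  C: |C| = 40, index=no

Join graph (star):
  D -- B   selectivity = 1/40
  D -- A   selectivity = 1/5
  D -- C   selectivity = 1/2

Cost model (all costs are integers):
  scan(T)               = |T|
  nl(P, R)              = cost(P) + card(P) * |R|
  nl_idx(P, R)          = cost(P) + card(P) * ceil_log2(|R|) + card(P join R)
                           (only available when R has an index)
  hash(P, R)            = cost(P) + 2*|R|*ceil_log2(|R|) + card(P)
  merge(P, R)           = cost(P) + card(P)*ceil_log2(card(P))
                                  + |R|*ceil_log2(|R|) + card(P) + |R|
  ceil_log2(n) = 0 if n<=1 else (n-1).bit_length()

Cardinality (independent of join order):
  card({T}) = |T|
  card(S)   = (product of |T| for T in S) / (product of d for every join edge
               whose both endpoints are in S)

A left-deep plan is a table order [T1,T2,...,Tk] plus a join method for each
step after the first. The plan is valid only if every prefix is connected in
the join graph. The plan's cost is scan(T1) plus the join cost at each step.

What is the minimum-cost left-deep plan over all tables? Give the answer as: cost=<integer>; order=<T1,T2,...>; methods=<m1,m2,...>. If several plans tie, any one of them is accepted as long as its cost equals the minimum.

Selinger DP (subsets sized 1..n):
  {D}: scan cost=50, card=50
  {B}: scan cost=40, card=40
  {A}: scan cost=40, card=40
  {C}: scan cost=40, card=40
  {BD}: card=50; try (B,nl_idx)→400, (B,hash)→580, (D,merge)→670, (D,hash)→680, (B,merge)→680, (D,nl)→2040 …(+1); best=400 via (B,nl_idx)
  {AD}: card=400; try (A,hash)→580, (D,merge)→670, (D,hash)→680, (A,merge)→680, (D,nl)→2040, (A,nl)→2050; best=580 via (A,hash)
  {CD}: card=1000; try (C,hash)→580, (D,merge)→670, (D,hash)→680, (C,merge)→680, (D,nl)→2040, (C,nl)→2050; best=580 via (C,hash)
  {ABD}: card=400; try (A,hash)→930, (A,merge)→1030, (B,hash)→1460, (A,nl)→2400, (B,nl_idx)→3380, (B,merge)→4860 …(+1); best=930 via (A,hash)
  {BCD}: card=1000; try (C,hash)→930, (C,merge)→1030, (B,hash)→2060, (C,nl)→2400, (B,nl_idx)→7580, (B,merge)→11860 …(+1); best=930 via (C,hash)
  {ACD}: card=8000; try (C,hash)→1460, (A,hash)→2060, (C,merge)→4860, (A,merge)→11860, (C,nl)→16580, (A,nl)→40580; best=1460 via (C,hash)
  {ABCD}: card=8000; try (C,hash)→1810, (A,hash)→2410, (C,merge)→5210, (B,hash)→9940, (A,merge)→12210, (C,nl)→16930 …(+4); best=1810 via (C,hash)

cost=1810; order=D,B,A,C; methods=nl_idx,hash,hash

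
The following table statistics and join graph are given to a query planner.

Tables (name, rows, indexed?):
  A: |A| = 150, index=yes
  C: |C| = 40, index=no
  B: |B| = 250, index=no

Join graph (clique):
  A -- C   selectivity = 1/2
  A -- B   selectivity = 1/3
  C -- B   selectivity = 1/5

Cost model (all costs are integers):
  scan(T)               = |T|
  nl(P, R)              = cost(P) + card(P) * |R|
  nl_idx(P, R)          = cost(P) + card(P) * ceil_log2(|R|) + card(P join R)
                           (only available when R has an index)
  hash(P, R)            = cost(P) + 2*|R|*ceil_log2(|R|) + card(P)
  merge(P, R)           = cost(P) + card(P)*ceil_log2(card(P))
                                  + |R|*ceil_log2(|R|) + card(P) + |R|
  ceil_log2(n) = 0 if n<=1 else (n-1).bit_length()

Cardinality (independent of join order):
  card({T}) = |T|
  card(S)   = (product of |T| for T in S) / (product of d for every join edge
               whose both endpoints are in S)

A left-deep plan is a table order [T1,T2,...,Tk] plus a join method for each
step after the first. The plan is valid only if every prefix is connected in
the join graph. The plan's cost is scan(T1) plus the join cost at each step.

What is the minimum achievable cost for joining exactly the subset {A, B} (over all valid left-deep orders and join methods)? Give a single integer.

Selinger DP over subsets of {A,B}:
  {A}: scan cost=150, card=150
  {B}: scan cost=250, card=250
  {AB}: card=12500; try (A,hash)→2900, (B,merge)→3750, (A,merge)→3850, (B,hash)→4300, (A,nl_idx)→14750, (B,nl)→37650 …(+1); best=2900 via (A,hash)

2900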